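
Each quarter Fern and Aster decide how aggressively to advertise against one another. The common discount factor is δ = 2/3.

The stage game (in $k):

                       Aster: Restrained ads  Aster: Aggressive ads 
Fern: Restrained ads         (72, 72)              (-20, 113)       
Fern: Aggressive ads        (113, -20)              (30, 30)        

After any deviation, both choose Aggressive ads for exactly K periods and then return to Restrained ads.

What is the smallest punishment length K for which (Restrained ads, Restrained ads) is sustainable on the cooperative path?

No profitable deviation requires (72−30)(δ+…+δ^K) ≥ 113−72, i.e. δ+…+δ^K ≥ 41/42 ≈ 0.9762.
With δ = 2/3, the partial sums are K=1: 0.6667, K=2: 1.1111.
K = 2 is the first length at which the sum reaches 0.9762.

2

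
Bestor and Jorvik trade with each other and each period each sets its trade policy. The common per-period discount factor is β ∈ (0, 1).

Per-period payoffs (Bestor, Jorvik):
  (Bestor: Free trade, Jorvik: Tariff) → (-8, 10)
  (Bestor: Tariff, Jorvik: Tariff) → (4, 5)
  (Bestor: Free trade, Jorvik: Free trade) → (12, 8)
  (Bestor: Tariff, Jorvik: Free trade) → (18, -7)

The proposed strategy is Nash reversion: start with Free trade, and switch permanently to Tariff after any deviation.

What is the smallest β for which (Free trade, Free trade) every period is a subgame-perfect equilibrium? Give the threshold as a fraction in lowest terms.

For Bestor: deviation gain 18−12 = 6, per-period punishment loss 12−4 = 8. IC gives β ≥ 6/14 = 3/7.
For Jorvik: gain 2, loss 3 per period, so β ≥ 2/5.
The tighter constraint is Bestor's, so cooperation needs β ≥ 3/7.

3/7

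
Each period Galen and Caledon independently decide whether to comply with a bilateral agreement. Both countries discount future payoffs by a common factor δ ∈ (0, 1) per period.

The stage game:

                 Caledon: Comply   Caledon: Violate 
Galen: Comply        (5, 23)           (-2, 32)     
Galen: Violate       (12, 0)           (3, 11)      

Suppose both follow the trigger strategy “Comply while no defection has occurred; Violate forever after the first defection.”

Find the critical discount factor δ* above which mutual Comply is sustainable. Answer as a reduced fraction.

Galen: cooperation gives 5 each period; deviation gives 12 once then 3 forever.
  5/(1−δ) ≥ 12 + 3δ/(1−δ) ⇒ δ ≥ 7/9.
Caledon: cooperation gives 23 each period; deviation gives 32 once then 11 forever.
  δ ≥ 9/21 = 3/7.
Both must hold, so the binding constraint is Galen's: δ ≥ 7/9.

7/9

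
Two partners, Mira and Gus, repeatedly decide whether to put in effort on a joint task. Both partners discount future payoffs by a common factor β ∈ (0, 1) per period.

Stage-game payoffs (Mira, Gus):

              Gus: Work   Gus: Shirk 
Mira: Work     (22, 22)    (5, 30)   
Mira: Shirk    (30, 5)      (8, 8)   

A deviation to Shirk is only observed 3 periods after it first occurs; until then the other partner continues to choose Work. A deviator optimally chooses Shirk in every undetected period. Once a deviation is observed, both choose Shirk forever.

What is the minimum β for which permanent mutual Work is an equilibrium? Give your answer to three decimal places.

A deviator earns 30 for 3 periods, then 8 forever; cooperating earns 22 forever. Multiplying the IC by (1−β):
22 ≥ 30(1−β^3) + 8β^3, so 22·β^3 ≥ 8 and β^3 ≥ 4/11.
β ≥ (4/11)^(1/3) ≈ 0.714.

0.714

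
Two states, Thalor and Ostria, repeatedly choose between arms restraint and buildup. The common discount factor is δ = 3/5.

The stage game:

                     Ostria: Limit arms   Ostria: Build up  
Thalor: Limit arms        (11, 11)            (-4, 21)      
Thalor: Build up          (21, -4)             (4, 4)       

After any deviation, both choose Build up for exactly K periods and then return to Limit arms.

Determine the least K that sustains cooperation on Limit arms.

IC: δ(1−δ^K)/(1−δ) ≥ (21−11)/(11−4) = 10/7.
With δ = 3/5: need 1 − δ^K ≥ 10/7·(1−3/5)/(3/5), i.e. δ^K ≤ 0.0476.
Since (3/5)^5 = 0.0778 and (3/5)^6 = 0.0467, the smallest such K is 6.

6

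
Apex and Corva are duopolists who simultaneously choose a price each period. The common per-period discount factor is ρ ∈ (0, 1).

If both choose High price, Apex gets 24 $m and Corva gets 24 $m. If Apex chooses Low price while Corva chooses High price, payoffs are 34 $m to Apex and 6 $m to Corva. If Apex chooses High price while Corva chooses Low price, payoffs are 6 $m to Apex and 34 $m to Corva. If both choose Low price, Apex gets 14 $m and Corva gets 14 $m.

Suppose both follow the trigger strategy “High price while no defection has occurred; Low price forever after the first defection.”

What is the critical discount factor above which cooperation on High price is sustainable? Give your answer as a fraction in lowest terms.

Under grim trigger the critical discount factor is (T−C)/(T−P) with T = 34, C = 24, P = 14.
ρ* = (34−24)/(34−14) = 10/20 = 1/2.

1/2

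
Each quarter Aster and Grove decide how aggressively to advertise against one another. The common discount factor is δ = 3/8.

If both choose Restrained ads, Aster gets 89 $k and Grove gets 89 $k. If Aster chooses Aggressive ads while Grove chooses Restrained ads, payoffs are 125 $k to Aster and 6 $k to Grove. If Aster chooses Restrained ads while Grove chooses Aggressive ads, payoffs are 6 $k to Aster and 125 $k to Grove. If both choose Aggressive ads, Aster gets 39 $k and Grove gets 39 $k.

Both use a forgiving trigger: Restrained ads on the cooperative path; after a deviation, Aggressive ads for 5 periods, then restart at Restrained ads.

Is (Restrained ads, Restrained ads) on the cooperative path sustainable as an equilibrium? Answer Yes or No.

No

IC: δ+…+δ^5 ≥ (125−89)/(89−39) = 18/25.
At δ = 3/8: partial sum = 0.5956 < 0.7200. Cooperation not sustainable.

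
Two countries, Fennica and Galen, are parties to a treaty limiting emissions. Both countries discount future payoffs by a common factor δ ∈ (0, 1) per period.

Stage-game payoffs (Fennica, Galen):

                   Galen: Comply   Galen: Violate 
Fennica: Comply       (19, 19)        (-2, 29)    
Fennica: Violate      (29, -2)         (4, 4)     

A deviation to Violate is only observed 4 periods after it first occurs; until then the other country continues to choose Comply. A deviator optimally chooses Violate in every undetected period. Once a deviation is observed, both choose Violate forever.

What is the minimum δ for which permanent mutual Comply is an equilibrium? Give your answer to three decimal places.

The best deviation is to choose Violate for all 4 undetected periods, earning 29 each, then 4 forever once detected.
Deviation value: 29(1−δ^4)/(1−δ) + 4δ^4/(1−δ); cooperation value: 19/(1−δ).
IC: 19 ≥ 29(1−δ^4) + 4δ^4 = 29 − 25δ^4.
So δ^4 ≥ 10/25 = 2/5, giving δ ≥ (2/5)^(1/4) ≈ 0.795.

0.795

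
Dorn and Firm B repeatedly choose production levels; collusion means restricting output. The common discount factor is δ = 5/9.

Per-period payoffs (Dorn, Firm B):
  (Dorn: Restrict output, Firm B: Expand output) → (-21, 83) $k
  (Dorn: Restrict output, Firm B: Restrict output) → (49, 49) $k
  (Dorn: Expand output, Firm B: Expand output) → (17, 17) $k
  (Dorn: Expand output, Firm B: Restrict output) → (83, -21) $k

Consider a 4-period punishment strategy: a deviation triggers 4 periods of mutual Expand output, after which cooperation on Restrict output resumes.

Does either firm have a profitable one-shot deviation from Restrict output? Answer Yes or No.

IC: δ+…+δ^4 ≥ (83−49)/(49−17) = 17/16.
At δ = 5/9: partial sum = 1.1309 ≥ 1.0625. Cooperation sustainable.

No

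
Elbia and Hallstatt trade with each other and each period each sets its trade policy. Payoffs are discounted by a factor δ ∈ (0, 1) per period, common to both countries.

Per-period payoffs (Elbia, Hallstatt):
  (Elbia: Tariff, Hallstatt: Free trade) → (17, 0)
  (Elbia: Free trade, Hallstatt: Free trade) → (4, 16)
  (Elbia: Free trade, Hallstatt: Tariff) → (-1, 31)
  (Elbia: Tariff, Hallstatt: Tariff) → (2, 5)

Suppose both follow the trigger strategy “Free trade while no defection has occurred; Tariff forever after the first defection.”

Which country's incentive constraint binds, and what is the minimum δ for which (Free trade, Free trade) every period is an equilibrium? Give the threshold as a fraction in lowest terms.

Elbia; δ ≥ 13/15

Elbia: cooperation gives 4 each period; deviation gives 17 once then 2 forever.
  4/(1−δ) ≥ 17 + 2δ/(1−δ) ⇒ δ ≥ 13/15.
Hallstatt: cooperation gives 16 each period; deviation gives 31 once then 5 forever.
  δ ≥ 15/26.
Both must hold, so the binding constraint is Elbia's: δ ≥ 13/15.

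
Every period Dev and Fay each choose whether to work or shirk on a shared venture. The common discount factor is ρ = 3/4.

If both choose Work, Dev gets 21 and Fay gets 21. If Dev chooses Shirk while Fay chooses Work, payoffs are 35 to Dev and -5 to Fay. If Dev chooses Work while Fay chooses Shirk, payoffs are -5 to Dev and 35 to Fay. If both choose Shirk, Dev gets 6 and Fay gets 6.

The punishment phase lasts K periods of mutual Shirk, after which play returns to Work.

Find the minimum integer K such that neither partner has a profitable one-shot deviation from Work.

IC: ρ(1−ρ^K)/(1−ρ) ≥ (35−21)/(21−6) = 14/15.
With ρ = 3/4: need 1 − ρ^K ≥ 14/15·(1−3/4)/(3/4), i.e. ρ^K ≤ 0.6889.
Since (3/4)^1 = 0.7500 and (3/4)^2 = 0.5625, the smallest such K is 2.

2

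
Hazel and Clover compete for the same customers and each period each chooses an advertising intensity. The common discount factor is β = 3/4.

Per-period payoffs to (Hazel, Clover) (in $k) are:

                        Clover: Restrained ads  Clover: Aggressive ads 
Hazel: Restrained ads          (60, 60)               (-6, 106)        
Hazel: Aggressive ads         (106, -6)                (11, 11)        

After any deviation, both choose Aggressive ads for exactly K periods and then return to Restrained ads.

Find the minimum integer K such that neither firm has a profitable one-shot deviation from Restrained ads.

IC: β(1−β^K)/(1−β) ≥ (106−60)/(60−11) = 46/49.
With β = 3/4: need 1 − β^K ≥ 46/49·(1−3/4)/(3/4), i.e. β^K ≤ 0.6871.
Since (3/4)^1 = 0.7500 and (3/4)^2 = 0.5625, the smallest such K is 2.

2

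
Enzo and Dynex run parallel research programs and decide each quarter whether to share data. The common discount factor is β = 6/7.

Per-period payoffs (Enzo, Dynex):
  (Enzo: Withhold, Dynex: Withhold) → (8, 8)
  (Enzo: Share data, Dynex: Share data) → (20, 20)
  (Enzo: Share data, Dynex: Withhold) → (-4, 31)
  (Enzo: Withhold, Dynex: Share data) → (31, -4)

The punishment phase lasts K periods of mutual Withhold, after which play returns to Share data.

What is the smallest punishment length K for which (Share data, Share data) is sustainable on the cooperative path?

2

Need Σ_{k=1}^{K} β^k ≥ (31−20)/(20−8) = 0.9167 at β = 6/7.
At K = 1 the sum is 0.8571 < 0.9167; at K = 2 it is 1.5918 ≥ 0.9167.
So the minimum punishment length is K = 2.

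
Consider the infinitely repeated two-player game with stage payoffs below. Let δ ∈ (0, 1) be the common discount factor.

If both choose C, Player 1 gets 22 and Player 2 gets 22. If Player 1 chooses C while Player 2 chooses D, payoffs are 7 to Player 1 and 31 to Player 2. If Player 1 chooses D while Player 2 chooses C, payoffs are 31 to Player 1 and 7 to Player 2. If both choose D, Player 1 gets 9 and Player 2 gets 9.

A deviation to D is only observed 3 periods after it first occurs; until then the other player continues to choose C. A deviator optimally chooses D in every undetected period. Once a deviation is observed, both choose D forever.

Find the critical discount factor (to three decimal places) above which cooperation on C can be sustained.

Deviating for the 3 undetected periods gains 31−22 = 9 per period over cooperation, then loses 22−9 = 13 per period forever once punishment starts.
Gain: 9(1 + δ + … + δ^2); loss: 13·δ^3/(1−δ).
No profitable deviation ⇔ 9(1−δ^3) ≤ 13·δ^3, i.e. δ^3 ≥ 9/(9+13) = 9/22.
Hence δ ≥ (9/22)^(1/3) ≈ 0.742.

0.742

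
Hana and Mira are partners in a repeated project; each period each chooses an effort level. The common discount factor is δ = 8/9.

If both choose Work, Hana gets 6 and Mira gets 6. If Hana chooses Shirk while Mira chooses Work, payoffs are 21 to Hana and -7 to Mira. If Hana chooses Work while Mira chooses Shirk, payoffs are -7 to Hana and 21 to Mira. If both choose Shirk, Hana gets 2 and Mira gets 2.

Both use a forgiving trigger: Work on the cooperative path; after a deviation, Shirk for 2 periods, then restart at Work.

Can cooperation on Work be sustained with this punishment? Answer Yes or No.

A one-shot deviation gives 21 now, then 2 for 2 periods, then back to 6.
Gain from deviating: (21−6) today; loss: (6−2) in each of the next 2 periods.
No-deviation condition: (6−2)(δ+…+δ^2) ≥ 21−6, i.e. δ+…+δ^2 ≥ 15/4.
At δ = 8/9: δ+…+δ^2 = 1.6790 < 3.7500.
So cooperation is not sustainable.

No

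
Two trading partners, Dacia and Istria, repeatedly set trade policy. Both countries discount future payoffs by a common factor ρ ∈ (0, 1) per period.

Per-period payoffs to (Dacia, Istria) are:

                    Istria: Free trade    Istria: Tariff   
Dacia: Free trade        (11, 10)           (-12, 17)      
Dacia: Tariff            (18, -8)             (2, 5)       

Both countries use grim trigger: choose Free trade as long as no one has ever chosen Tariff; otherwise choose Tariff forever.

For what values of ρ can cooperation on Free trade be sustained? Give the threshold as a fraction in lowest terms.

For Dacia: deviation gain 18−11 = 7, per-period punishment loss 11−2 = 9. IC gives ρ ≥ 7/16.
For Istria: gain 7, loss 5 per period, so ρ ≥ 7/12.
The tighter constraint is Istria's, so cooperation needs ρ ≥ 7/12.

7/12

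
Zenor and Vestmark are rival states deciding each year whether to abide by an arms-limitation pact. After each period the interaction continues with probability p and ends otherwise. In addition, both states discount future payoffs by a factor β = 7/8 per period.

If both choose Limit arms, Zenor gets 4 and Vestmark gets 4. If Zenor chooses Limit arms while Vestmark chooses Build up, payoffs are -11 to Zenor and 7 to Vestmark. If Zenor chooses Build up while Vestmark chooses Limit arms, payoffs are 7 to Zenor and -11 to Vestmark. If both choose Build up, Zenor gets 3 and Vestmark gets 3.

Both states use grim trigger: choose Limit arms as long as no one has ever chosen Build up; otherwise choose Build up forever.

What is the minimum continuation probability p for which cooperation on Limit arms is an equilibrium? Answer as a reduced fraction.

6/7

Expected continuation weight on next period's payoff is β·p = 7/8·p, which plays the role of the discount factor.
Cooperation requires 7/8·p ≥ (7−4)/(7−3) = 3/4, hence p ≥ 6/7.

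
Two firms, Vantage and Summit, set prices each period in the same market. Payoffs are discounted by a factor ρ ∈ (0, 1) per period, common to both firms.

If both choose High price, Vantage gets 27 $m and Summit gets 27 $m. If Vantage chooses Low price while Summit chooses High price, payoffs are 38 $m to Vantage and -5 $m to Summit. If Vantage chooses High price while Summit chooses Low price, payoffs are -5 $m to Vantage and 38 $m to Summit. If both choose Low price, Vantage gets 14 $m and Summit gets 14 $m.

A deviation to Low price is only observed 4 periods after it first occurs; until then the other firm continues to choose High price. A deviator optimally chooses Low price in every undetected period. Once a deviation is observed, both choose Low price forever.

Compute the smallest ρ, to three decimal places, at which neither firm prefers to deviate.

Deviating for the 4 undetected periods gains 38−27 = 11 per period over cooperation, then loses 27−14 = 13 per period forever once punishment starts.
Gain: 11(1 + ρ + … + ρ^3); loss: 13·ρ^4/(1−ρ).
No profitable deviation ⇔ 11(1−ρ^4) ≤ 13·ρ^4, i.e. ρ^4 ≥ 11/(11+13) = 11/24.
Hence ρ ≥ (11/24)^(1/4) ≈ 0.823.

0.823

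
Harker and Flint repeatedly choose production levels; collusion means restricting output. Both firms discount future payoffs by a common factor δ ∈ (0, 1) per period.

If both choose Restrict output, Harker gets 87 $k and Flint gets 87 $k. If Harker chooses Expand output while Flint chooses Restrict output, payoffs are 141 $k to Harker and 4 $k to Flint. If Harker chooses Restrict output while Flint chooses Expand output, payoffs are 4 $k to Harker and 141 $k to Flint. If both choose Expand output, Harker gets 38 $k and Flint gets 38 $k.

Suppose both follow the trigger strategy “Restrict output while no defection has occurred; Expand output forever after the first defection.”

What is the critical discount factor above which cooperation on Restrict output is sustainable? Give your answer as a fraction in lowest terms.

Under grim trigger the critical discount factor is (T−C)/(T−P) with T = 141, C = 87, P = 38.
δ* = (141−87)/(141−38) = 54/103.

54/103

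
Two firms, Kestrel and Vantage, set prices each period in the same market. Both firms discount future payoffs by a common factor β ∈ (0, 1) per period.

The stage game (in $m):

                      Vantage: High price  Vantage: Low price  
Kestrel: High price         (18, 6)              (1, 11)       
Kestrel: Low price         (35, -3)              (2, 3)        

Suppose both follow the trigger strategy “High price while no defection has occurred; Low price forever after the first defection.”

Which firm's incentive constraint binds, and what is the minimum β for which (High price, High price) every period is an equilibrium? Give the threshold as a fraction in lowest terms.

Kestrel: cooperation gives 18 each period; deviation gives 35 once then 2 forever.
  18/(1−β) ≥ 35 + 2β/(1−β) ⇒ β ≥ 17/33.
Vantage: cooperation gives 6 each period; deviation gives 11 once then 3 forever.
  β ≥ 5/8.
Both must hold, so the binding constraint is Vantage's: β ≥ 5/8.

Vantage; β ≥ 5/8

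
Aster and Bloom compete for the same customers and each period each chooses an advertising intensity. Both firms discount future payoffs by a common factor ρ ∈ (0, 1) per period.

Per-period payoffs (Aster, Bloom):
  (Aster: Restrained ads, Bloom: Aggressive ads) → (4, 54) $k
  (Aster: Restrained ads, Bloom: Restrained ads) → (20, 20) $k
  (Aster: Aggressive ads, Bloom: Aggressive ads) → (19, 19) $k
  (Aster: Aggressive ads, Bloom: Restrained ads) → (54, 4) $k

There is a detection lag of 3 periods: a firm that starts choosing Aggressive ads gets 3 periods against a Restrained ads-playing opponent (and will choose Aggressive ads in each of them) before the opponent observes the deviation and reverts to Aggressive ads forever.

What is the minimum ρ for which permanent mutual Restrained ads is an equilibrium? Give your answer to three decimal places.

0.990

Deviating for the 3 undetected periods gains 54−20 = 34 per period over cooperation, then loses 20−19 = 1 per period forever once punishment starts.
Gain: 34(1 + ρ + … + ρ^2); loss: 1·ρ^3/(1−ρ).
No profitable deviation ⇔ 34(1−ρ^3) ≤ 1·ρ^3, i.e. ρ^3 ≥ 34/(34+1) = 34/35.
Hence ρ ≥ (34/35)^(1/3) ≈ 0.990.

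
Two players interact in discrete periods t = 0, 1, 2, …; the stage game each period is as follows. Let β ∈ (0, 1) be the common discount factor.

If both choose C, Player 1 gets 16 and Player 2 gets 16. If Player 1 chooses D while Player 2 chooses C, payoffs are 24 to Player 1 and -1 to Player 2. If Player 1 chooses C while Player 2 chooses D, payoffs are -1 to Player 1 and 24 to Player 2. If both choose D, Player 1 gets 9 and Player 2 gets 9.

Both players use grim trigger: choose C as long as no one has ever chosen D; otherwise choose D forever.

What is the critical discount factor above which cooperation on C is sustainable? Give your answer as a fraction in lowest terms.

Cooperation forever yields 16 each period: 16/(1−β).
Deviating yields 24 once, then 9 forever: 24 + 9β/(1−β).
No profitable deviation requires 16/(1−β) ≥ 24 + 9β/(1−β).
Multiplying by (1−β): 16 ≥ 24(1−β) + 9β = 24 − 15β.
So 15β ≥ 8, i.e. β ≥ 8/15.

8/15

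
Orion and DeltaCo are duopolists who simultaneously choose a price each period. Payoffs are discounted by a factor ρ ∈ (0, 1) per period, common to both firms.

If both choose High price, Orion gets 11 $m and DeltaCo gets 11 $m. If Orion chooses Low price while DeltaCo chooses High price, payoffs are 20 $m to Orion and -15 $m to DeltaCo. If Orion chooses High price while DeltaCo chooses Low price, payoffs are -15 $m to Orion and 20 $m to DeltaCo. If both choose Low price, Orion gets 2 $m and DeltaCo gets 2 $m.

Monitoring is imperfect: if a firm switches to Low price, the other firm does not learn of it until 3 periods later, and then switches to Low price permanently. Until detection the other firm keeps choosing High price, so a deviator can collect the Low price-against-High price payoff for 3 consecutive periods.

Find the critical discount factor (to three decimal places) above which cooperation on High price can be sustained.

0.794

A deviator earns 20 for 3 periods, then 2 forever; cooperating earns 11 forever. Multiplying the IC by (1−ρ):
11 ≥ 20(1−ρ^3) + 2ρ^3, so 18·ρ^3 ≥ 9 and ρ^3 ≥ 1/2.
ρ ≥ (1/2)^(1/3) ≈ 0.794.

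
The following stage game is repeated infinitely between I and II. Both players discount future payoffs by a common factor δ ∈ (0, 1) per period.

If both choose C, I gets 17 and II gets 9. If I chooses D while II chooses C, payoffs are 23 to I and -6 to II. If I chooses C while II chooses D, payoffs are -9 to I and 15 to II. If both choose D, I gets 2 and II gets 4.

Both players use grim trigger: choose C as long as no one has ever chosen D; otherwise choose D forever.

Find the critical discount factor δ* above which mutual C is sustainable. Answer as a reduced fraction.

6/11

I: cooperation gives 17 each period; deviation gives 23 once then 2 forever.
  17/(1−δ) ≥ 23 + 2δ/(1−δ) ⇒ δ ≥ 6/21 = 2/7.
II: cooperation gives 9 each period; deviation gives 15 once then 4 forever.
  δ ≥ 6/11.
Both must hold, so the binding constraint is II's: δ ≥ 6/11.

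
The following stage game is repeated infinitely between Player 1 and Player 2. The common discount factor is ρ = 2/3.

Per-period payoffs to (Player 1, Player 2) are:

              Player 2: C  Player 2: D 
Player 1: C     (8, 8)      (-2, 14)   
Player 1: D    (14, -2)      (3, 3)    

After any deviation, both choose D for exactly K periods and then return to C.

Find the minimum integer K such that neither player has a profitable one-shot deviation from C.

3

No profitable deviation requires (8−3)(ρ+…+ρ^K) ≥ 14−8, i.e. ρ+…+ρ^K ≥ 6/5 ≈ 1.2000.
With ρ = 2/3, the partial sums are K=1: 0.6667, K=2: 1.1111, K=3: 1.4074.
K = 3 is the first length at which the sum reaches 1.2000.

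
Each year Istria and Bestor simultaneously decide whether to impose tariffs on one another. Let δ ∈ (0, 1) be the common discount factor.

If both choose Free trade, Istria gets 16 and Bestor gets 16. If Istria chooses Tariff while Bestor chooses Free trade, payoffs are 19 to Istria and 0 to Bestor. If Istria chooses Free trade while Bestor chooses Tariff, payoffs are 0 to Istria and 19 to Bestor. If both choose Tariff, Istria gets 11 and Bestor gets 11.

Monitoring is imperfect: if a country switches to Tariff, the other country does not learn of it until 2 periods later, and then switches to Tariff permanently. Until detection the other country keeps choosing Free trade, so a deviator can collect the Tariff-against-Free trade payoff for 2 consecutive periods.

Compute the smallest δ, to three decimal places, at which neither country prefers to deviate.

The best deviation is to choose Tariff for all 2 undetected periods, earning 19 each, then 11 forever once detected.
Deviation value: 19(1−δ^2)/(1−δ) + 11δ^2/(1−δ); cooperation value: 16/(1−δ).
IC: 16 ≥ 19(1−δ^2) + 11δ^2 = 19 − 8δ^2.
So δ^2 ≥ 3/8, giving δ ≥ (3/8)^(1/2) ≈ 0.612.

0.612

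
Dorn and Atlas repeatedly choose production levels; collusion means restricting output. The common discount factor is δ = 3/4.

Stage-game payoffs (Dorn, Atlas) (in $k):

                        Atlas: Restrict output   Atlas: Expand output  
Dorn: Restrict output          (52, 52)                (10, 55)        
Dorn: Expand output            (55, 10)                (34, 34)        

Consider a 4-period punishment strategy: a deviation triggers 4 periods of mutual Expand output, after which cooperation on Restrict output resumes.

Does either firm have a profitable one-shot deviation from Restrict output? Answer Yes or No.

No

IC: δ+…+δ^4 ≥ (55−52)/(52−34) = 1/6.
At δ = 3/4: partial sum = 2.0508 ≥ 0.1667. Cooperation sustainable.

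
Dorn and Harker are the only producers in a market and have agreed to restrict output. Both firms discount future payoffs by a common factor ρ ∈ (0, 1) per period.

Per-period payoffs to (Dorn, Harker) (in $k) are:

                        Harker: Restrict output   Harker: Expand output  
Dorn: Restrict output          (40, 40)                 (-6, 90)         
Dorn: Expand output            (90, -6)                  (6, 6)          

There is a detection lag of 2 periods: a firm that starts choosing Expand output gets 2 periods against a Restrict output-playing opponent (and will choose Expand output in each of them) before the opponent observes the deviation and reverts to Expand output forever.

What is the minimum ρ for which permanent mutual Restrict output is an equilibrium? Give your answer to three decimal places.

A deviator earns 90 for 2 periods, then 6 forever; cooperating earns 40 forever. Multiplying the IC by (1−ρ):
40 ≥ 90(1−ρ^2) + 6ρ^2, so 84·ρ^2 ≥ 50 and ρ^2 ≥ 25/42.
ρ ≥ (25/42)^(1/2) ≈ 0.772.

0.772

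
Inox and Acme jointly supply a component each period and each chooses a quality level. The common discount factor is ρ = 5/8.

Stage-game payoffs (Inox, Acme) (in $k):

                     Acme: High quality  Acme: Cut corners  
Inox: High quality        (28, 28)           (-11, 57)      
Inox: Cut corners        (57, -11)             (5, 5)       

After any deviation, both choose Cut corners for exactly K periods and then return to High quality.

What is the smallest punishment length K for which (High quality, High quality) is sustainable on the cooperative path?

4

Need Σ_{k=1}^{K} ρ^k ≥ (57−28)/(28−5) = 1.2609 at ρ = 5/8.
At K = 3 the sum is 1.2598 < 1.2609; at K = 4 it is 1.4124 ≥ 1.2609.
So the minimum punishment length is K = 4.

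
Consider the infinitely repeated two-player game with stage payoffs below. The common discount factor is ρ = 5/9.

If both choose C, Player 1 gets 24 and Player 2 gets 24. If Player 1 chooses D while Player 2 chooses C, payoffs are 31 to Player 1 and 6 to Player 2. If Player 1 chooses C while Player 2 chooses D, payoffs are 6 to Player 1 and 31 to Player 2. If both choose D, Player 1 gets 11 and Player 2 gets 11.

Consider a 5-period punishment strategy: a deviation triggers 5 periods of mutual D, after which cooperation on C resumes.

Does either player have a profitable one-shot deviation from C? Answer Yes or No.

Comparing payoff streams over the 6 periods until play realigns: cooperate → 24(1+ρ+…+ρ^5); deviate → 31 + 11(ρ+…+ρ^5).
Cooperation is sustained iff (24−11)(ρ+…+ρ^5) ≥ 31−24.
ρ+…+ρ^5 = 5/9·(1−(5/9)^5)/(1−5/9) = 1.1838, and (31−24)/(24−11) = 0.5385.
1.1838 ≥ 0.5385, so cooperation is sustainable.

No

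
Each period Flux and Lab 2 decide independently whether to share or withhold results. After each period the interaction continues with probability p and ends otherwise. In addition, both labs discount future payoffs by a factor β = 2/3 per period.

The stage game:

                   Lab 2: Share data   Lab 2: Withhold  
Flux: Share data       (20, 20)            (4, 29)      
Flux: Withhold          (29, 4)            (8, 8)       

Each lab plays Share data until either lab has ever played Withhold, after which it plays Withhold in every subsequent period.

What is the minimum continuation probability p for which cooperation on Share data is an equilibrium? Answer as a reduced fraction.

9/14

Expected continuation weight on next period's payoff is β·p = 2/3·p, which plays the role of the discount factor.
Cooperation requires 2/3·p ≥ (29−20)/(29−8) = 3/7, hence p ≥ 9/14.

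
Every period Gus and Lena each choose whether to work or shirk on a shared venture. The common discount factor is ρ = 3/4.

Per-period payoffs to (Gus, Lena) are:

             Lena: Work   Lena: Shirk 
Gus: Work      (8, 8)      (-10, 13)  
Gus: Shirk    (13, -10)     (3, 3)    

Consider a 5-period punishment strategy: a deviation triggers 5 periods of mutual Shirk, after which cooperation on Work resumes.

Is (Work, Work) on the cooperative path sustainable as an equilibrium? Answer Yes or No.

Yes

A one-shot deviation gives 13 now, then 3 for 5 periods, then back to 8.
Gain from deviating: (13−8) today; loss: (8−3) in each of the next 5 periods.
No-deviation condition: (8−3)(ρ+…+ρ^5) ≥ 13−8, i.e. ρ+…+ρ^5 ≥ 1.
At ρ = 3/4: ρ+…+ρ^5 = 2.2881 ≥ 1.0000.
So cooperation is sustainable.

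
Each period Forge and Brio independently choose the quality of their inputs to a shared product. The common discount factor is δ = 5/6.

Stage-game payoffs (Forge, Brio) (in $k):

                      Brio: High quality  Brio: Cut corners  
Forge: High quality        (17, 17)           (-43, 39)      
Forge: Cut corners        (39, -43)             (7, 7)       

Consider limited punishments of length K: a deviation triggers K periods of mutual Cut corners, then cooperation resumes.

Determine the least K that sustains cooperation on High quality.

No profitable deviation requires (17−7)(δ+…+δ^K) ≥ 39−17, i.e. δ+…+δ^K ≥ 11/5 ≈ 2.2000.
With δ = 5/6, the partial sums are K=1: 0.8333, K=2: 1.5278, K=3: 2.1065, K=4: 2.5887.
K = 4 is the first length at which the sum reaches 2.2000.

4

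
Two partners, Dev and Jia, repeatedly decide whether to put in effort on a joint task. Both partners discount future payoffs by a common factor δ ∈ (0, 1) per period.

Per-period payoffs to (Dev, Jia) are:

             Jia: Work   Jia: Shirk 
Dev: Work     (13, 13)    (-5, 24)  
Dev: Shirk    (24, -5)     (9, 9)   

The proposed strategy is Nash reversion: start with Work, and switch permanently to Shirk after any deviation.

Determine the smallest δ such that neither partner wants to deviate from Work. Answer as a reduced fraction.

One-period gain from deviating is 24 − 13 = 11. The loss is 13 − 9 = 4 in every subsequent period, with present value 4·δ/(1−δ).
Deviation is unprofitable when 4·δ/(1−δ) ≥ 11, i.e. δ/(1−δ) ≥ 11/4.
Equivalently δ ≥ 11/(11+4) = 11/15.

11/15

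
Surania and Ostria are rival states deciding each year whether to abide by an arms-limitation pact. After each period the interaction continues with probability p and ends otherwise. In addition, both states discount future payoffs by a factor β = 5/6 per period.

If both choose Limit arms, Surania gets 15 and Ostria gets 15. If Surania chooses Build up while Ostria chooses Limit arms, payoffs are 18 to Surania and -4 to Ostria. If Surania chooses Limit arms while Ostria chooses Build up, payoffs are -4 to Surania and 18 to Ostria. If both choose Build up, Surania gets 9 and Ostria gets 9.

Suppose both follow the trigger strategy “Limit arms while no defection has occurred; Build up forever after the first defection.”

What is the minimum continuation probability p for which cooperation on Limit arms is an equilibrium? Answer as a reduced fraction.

2/5

With continuation probability p and discount β, the effective per-period discount factor is βp.
Grim-trigger IC: βp ≥ (18−15)/(18−9) = 1/3.
So p ≥ (1/3)/(5/6) = 2/5.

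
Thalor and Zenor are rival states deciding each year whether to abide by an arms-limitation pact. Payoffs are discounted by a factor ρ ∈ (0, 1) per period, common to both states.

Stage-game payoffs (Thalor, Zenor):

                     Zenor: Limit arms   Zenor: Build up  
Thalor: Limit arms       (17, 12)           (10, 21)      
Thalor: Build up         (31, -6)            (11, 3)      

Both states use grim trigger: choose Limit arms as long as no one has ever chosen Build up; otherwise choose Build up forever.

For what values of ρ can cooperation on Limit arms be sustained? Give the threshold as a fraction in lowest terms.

Thalor's threshold: (31−17)/(31−11) = 7/10.
Zenor's threshold: (21−12)/(21−3) = 1/2.
7/10 > 1/2, so Thalor binds and ρ* = 7/10.

7/10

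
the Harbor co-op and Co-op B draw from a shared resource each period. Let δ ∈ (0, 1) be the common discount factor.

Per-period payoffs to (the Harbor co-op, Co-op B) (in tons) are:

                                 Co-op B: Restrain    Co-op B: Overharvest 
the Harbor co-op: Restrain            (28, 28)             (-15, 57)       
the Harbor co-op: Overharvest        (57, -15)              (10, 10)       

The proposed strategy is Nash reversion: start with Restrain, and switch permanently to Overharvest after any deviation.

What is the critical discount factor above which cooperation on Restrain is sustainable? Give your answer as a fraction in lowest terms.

29/47

Under grim trigger the critical discount factor is (T−C)/(T−P) with T = 57, C = 28, P = 10.
δ* = (57−28)/(57−10) = 29/47.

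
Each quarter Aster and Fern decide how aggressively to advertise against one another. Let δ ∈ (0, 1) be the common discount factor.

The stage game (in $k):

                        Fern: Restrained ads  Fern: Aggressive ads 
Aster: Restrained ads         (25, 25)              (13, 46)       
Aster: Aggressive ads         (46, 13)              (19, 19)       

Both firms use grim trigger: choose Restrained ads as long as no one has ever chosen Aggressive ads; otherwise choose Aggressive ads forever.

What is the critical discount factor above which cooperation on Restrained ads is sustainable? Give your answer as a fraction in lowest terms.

25/(1−δ) ≥ 46 + 19δ/(1−δ)
25 ≥ 46 − 27δ
δ ≥ 21/27 = 7/9.

7/9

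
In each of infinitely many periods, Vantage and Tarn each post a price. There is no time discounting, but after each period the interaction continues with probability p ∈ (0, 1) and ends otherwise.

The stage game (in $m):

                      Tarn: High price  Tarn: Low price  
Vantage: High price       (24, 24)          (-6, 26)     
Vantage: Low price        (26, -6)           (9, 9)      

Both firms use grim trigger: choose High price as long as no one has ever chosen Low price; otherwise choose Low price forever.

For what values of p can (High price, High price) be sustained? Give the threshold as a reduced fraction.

Expected cooperation value is 24 + p·24 + p²·24 + … = 24/(1−p); deviation gives 26 + p·9/(1−p).
24 ≥ 26(1−p) + 9p ⇒ 17p ≥ 2 ⇒ p ≥ 2/17.

2/17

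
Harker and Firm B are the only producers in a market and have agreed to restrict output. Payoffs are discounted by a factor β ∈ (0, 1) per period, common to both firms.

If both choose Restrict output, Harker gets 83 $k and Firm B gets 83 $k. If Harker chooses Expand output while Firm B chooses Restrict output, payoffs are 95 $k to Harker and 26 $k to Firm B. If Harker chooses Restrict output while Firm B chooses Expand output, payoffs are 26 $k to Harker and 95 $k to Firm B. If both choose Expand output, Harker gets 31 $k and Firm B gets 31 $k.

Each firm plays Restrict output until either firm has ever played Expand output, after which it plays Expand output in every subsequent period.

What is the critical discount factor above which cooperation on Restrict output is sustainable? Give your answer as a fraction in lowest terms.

3/16

Cooperation forever yields 83 each period: 83/(1−β).
Deviating yields 95 once, then 31 forever: 95 + 31β/(1−β).
No profitable deviation requires 83/(1−β) ≥ 95 + 31β/(1−β).
Multiplying by (1−β): 83 ≥ 95(1−β) + 31β = 95 − 64β.
So 64β ≥ 12, i.e. β ≥ 12/64 = 3/16.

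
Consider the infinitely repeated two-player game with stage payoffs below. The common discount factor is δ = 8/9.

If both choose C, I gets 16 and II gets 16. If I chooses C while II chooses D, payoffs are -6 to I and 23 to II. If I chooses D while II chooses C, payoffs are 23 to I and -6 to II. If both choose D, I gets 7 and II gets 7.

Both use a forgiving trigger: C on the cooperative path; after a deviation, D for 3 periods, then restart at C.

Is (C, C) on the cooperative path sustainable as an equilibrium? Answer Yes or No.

Yes

Comparing payoff streams over the 4 periods until play realigns: cooperate → 16(1+δ+…+δ^3); deviate → 23 + 7(δ+…+δ^3).
Cooperation is sustained iff (16−7)(δ+…+δ^3) ≥ 23−16.
δ+…+δ^3 = 8/9·(1−(8/9)^3)/(1−8/9) = 2.3813, and (23−16)/(16−7) = 0.7778.
2.3813 ≥ 0.7778, so cooperation is sustainable.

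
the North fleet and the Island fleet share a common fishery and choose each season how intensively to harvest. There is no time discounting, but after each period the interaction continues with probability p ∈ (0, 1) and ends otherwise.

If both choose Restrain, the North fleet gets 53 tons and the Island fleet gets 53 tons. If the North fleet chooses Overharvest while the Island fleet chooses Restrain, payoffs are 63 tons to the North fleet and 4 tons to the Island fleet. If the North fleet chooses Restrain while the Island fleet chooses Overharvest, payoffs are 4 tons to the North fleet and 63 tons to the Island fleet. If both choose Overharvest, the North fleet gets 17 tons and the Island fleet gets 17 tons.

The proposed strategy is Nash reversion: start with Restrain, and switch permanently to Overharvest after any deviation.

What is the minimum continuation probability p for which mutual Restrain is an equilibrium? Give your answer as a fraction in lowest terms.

With no time discounting, the continuation probability p plays the role of the discount factor.
Grim-trigger IC: 53/(1−p) ≥ 63 + 17p/(1−p) ⇒ p ≥ (63−53)/(63−17) = 5/23.

5/23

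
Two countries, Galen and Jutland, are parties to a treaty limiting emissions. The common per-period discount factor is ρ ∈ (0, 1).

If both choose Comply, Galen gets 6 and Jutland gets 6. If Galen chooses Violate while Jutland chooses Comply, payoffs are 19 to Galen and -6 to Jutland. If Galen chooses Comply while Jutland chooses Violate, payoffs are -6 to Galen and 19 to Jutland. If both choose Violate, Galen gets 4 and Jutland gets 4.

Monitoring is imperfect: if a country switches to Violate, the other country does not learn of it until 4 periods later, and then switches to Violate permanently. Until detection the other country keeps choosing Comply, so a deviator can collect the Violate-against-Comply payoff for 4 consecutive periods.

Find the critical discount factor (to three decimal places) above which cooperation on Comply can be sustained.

A deviator earns 19 for 4 periods, then 4 forever; cooperating earns 6 forever. Multiplying the IC by (1−ρ):
6 ≥ 19(1−ρ^4) + 4ρ^4, so 15·ρ^4 ≥ 13 and ρ^4 ≥ 13/15.
ρ ≥ (13/15)^(1/4) ≈ 0.965.

0.965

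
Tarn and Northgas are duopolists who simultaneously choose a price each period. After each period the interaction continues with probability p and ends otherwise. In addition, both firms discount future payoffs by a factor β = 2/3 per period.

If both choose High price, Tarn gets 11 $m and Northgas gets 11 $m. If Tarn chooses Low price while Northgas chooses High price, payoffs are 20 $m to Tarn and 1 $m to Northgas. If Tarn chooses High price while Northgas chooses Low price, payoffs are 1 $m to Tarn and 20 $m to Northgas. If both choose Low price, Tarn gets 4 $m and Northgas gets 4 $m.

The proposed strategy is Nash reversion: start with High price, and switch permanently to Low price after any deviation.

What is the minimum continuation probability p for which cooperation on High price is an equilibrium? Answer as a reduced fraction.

With continuation probability p and discount β, the effective per-period discount factor is βp.
Grim-trigger IC: βp ≥ (20−11)/(20−4) = 9/16.
So p ≥ (9/16)/(2/3) = 27/32.

27/32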